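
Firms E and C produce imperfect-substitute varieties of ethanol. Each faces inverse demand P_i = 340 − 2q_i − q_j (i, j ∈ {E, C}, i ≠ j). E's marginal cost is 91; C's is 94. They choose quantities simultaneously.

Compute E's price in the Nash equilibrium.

191

Firm E's profit: π = q_E(340 − 2q_E − q_C) − 91q_E.
∂π/∂q_E = 249 − 4q_E − q_C = 0 ⇒ q_E = 62.25 − 0.25q_C.
Similarly q_C = 61.5 − 0.25q_E.
Plugging q_C into E's best response: q_E = 62.25 − 0.25(61.5 − 0.25q_E) ⇒ 0.9375q_E = 46.875, so q_E = 50.
Then q_C = 61.5 − 0.25·50 = 49.
P_E = 340 − 2·50 − 49 = 191.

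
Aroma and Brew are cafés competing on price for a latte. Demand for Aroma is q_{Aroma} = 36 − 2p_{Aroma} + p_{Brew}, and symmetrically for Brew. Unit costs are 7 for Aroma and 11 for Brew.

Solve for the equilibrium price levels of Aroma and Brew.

17.2, 18.8

Aroma's profit: π = (p_{Aroma} − 7)(36 − 2p_{Aroma} + p_{Brew}).
∂π/∂p_{Aroma} = 50 − 4p_{Aroma} + p_{Brew} = 0 ⇒ p_{Aroma} = 12.5 + 0.25p_{Brew}.
Similarly p_{Brew} = 14.5 + 0.25p_{Aroma}.
Substituting the second reaction function into the first: p_{Aroma} = 12.5 + 0.25(14.5 + 0.25p_{Aroma}), which gives 0.9375p_{Aroma} = 16.125 ⇒ p_{Aroma} = 17.2.
Then p_{Brew} = 14.5 + 0.25·17.2 = 18.8.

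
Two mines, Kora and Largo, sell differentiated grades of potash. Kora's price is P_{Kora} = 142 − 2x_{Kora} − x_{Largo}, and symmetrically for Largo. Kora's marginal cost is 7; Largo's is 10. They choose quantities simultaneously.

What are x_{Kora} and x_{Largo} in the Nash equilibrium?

27.2, 26.2

Mine Kora's profit: π = x_{Kora}(142 − 2x_{Kora} − x_{Largo}) − 7x_{Kora}.
∂π/∂x_{Kora} = 135 − 4x_{Kora} − x_{Largo} = 0 ⇒ x_{Kora} = 33.75 − 0.25x_{Largo}.
Similarly x_{Largo} = 33 − 0.25x_{Kora}.
Substituting the second reaction function into the first: x_{Kora} = 33.75 − 0.25(33 − 0.25x_{Kora}), which gives 0.9375x_{Kora} = 25.5 ⇒ x_{Kora} = 27.2.
Then x_{Largo} = 33 − 0.25·27.2 = 26.2.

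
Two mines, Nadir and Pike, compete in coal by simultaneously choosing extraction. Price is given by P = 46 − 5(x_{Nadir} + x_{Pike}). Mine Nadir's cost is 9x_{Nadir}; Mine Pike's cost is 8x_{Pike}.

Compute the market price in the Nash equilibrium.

Mine Nadir's profit: π = x_{Nadir}(46 − 5(x_{Nadir} + x_{Pike})) − 9x_{Nadir}.
∂π/∂x_{Nadir} = 37 − 10x_{Nadir} − 5x_{Pike} = 0, so x_{Nadir} = 3.7 − 0.5x_{Pike}.
By the same steps for Pike: x_{Pike} = 3.8 − 0.5x_{Nadir}.
Plugging x_{Pike} into Nadir's best response: x_{Nadir} = 3.7 − 0.5(3.8 − 0.5x_{Nadir}) ⇒ 0.75x_{Nadir} = 1.8, so x_{Nadir} = 2.4.
Then x_{Pike} = 3.8 − 0.5·2.4 = 2.6.
Equilibrium price: P = 46 − 5·5 = 21.

21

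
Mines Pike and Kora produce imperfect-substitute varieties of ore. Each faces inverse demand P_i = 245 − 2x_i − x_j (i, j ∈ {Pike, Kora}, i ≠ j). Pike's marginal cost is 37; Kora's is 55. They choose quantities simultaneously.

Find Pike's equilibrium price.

Mine Pike's profit: π = x_{Pike}(245 − 2x_{Pike} − x_{Kora}) − 37x_{Pike}.
∂π/∂x_{Pike} = 208 − 4x_{Pike} − x_{Kora} = 0 ⇒ x_{Pike} = 52 − 0.25x_{Kora}.
Similarly x_{Kora} = 47.5 − 0.25x_{Pike}.
Substituting the second reaction function into the first: x_{Pike} = 52 − 0.25(47.5 − 0.25x_{Pike}), which gives 0.9375x_{Pike} = 40.125 ⇒ x_{Pike} = 42.8.
Then x_{Kora} = 47.5 − 0.25·42.8 = 36.8.
P_{Pike} = 245 − 2·42.8 − 36.8 = 122.6.

122.6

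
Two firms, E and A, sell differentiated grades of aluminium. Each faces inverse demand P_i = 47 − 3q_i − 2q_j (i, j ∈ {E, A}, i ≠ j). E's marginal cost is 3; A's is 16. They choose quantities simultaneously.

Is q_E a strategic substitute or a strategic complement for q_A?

strategic substitutes

Firm E's profit: π = q_E(47 − 3q_E − 2q_A) − 3q_E.
∂π/∂q_E = 44 − 6q_E − 2q_A = 0 ⇒ q_E = 22/3 − (1/3)q_A.
The best-response slope dq_E/dq_A = −1/3 < 0: the reaction function is downward-sloping, so the choices are strategic substitutes.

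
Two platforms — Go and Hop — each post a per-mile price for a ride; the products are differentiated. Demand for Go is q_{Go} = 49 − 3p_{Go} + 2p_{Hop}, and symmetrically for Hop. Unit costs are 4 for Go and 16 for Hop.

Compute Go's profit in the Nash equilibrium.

Go's profit: π = (p_{Go} − 4)(49 − 3p_{Go} + 2p_{Hop}).
∂π/∂p_{Go} = 61 − 6p_{Go} + 2p_{Hop} = 0 ⇒ p_{Go} = 61/6 + (1/3)p_{Hop}.
Similarly p_{Hop} = 97/6 + (1/3)p_{Go}.
Solving the two reaction functions simultaneously: (1 − (1/3)(1/3))p_{Go} = 61/6 + (1/3)·(97/6), so (8/9)p_{Go} = 140/9 and p_{Go} = 17.5.
Then p_{Hop} = 97/6 + (1/3)·17.5 = 22.
q_{Go} = 49 − 3·17.5 + 2·22 = 40.5.
Profit = (17.5 − 4)·40.5 = 546.75.

546.75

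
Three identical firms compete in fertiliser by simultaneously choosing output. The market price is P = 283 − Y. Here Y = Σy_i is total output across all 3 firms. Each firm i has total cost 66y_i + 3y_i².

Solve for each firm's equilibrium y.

21.7

A representative firm's profit is π_i = y_i(283 − Y) − 66y_i − 3y_i², with Y = y_i + Σ_{j≠i} y_j.
First-order condition: 217 − 8y_i − Σ_{j≠i} y_j = 0.
With identical firms, set every y_j = y: then 217 − 8y − 2y = 0, i.e. y = 217/10 = 21.7.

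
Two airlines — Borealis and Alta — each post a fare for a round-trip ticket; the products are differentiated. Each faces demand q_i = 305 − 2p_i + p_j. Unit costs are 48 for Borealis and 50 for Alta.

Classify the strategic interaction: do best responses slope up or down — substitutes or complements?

strategic complements

Borealis's profit: π = (p_{Borealis} − 48)(305 − 2p_{Borealis} + p_{Alta}).
∂π/∂p_{Borealis} = 401 − 4p_{Borealis} + p_{Alta} = 0 ⇒ p_{Borealis} = 100.25 + 0.25p_{Alta}.
The best-response slope dp_{Borealis}/dp_{Alta} = 0.25 > 0: the reaction function is upward-sloping, so the choices are strategic complements.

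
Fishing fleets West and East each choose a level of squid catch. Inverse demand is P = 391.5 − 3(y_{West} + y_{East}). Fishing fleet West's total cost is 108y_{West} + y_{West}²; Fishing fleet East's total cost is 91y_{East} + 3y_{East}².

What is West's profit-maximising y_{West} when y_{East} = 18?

Fishing fleet West's profit: π = y_{West}(391.5 − 3(y_{West} + y_{East})) − 108y_{West} − y_{West}².
∂π/∂y_{West} = 283.5 − 8y_{West} − 3y_{East} = 0, so y_{West} = 35.4375 − 0.375y_{East}.
At y_{East} = 18: y_{West} = 35.4375 − 0.375·18 = 28.6875.

28.6875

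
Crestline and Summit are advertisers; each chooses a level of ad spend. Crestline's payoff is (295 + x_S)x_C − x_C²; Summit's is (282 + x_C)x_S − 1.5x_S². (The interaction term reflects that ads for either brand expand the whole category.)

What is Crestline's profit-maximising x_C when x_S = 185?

240

Expanding Crestline's payoff: 295x_C + x_Sx_C − x_C².
∂π/∂x_C = 295 + x_S − 2x_C = 0, so x_C = 147.5 + 0.5x_S.
At x_S = 185: x_C = 147.5 + 0.5·185 = 240.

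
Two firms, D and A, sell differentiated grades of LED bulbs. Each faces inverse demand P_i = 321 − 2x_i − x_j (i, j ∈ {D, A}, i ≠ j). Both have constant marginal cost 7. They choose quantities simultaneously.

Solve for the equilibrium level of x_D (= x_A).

62.8

Firm D's profit: π = x_D(321 − 2x_D − x_A) − 7x_D.
∂π/∂x_D = 314 − 4x_D − x_A = 0 ⇒ x_D = 78.5 − 0.25x_A.
The game is symmetric, so in equilibrium x_A = x_D: the reaction function gives 1.25x_D = 78.5, hence x_D = 62.8.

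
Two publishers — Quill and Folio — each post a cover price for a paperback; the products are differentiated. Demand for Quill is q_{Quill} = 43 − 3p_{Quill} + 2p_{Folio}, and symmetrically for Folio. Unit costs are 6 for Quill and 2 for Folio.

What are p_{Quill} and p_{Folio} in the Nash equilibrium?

14.5, 13

Quill's profit: π = (p_{Quill} − 6)(43 − 3p_{Quill} + 2p_{Folio}).
∂π/∂p_{Quill} = 61 − 6p_{Quill} + 2p_{Folio} = 0 ⇒ p_{Quill} = 61/6 + (1/3)p_{Folio}.
Similarly p_{Folio} = 49/6 + (1/3)p_{Quill}.
Plugging p_{Folio} into Quill's best response: p_{Quill} = 61/6 + (1/3)(49/6 + (1/3)p_{Quill}) ⇒ (8/9)p_{Quill} = 116/9, so p_{Quill} = 14.5.
Then p_{Folio} = 49/6 + (1/3)·14.5 = 13.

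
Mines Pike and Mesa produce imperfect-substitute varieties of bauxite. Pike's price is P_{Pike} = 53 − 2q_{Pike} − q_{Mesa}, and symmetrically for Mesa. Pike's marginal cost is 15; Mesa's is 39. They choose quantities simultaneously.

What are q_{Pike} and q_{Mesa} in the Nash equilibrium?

9.2, 1.2

Mine Pike's profit: π = q_{Pike}(53 − 2q_{Pike} − q_{Mesa}) − 15q_{Pike}.
∂π/∂q_{Pike} = 38 − 4q_{Pike} − q_{Mesa} = 0 ⇒ q_{Pike} = 9.5 − 0.25q_{Mesa}.
Similarly q_{Mesa} = 3.5 − 0.25q_{Pike}.
Solving the two reaction functions simultaneously: (1 − (−0.25)(−0.25))q_{Pike} = 9.5 − 0.25·3.5, so 0.9375q_{Pike} = 8.625 and q_{Pike} = 9.2.
Then q_{Mesa} = 3.5 − 0.25·9.2 = 1.2.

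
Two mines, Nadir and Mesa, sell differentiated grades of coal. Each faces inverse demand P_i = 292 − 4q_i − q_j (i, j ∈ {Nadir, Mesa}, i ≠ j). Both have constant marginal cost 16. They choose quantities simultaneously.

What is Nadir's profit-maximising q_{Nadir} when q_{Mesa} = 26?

31.25

Mine Nadir's profit: π = q_{Nadir}(292 − 4q_{Nadir} − q_{Mesa}) − 16q_{Nadir}.
∂π/∂q_{Nadir} = 276 − 8q_{Nadir} − q_{Mesa} = 0 ⇒ q_{Nadir} = 34.5 − 0.125q_{Mesa}.
At q_{Mesa} = 26: q_{Nadir} = 34.5 − 0.125·26 = 31.25.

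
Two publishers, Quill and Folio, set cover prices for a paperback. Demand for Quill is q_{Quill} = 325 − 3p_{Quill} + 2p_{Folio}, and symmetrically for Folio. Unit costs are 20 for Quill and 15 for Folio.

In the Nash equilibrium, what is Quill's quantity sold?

Quill's profit: π = (p_{Quill} − 20)(325 − 3p_{Quill} + 2p_{Folio}).
∂π/∂p_{Quill} = 385 − 6p_{Quill} + 2p_{Folio} = 0 ⇒ p_{Quill} = 385/6 + (1/3)p_{Folio}.
Similarly p_{Folio} = 185/3 + (1/3)p_{Quill}.
Solving the two reaction functions simultaneously: (1 − (1/3)(1/3))p_{Quill} = 385/6 + (1/3)·(185/3), so (8/9)p_{Quill} = 1525/18 and p_{Quill} = 95.3125.
Then p_{Folio} = 185/3 + (1/3)·95.3125 = 93.4375.
q_{Quill} = 325 − 3·95.3125 + 2·93.4375 = 225.9375.

225.9375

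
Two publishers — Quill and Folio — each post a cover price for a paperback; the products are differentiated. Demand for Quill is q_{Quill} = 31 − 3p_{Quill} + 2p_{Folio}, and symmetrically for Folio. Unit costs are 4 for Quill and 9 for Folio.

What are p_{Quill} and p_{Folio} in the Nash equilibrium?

11.6875, 13.5625

Quill's profit: π = (p_{Quill} − 4)(31 − 3p_{Quill} + 2p_{Folio}).
∂π/∂p_{Quill} = 43 − 6p_{Quill} + 2p_{Folio} = 0 ⇒ p_{Quill} = 43/6 + (1/3)p_{Folio}.
Similarly p_{Folio} = 29/3 + (1/3)p_{Quill}.
Solving the two reaction functions simultaneously: (1 − (1/3)(1/3))p_{Quill} = 43/6 + (1/3)·(29/3), so (8/9)p_{Quill} = 187/18 and p_{Quill} = 11.6875.
Then p_{Folio} = 29/3 + (1/3)·11.6875 = 13.5625.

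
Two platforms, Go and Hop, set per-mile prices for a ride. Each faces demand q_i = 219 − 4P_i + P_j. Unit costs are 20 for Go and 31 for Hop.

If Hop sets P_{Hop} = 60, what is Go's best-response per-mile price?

Go's profit: π = (P_{Go} − 20)(219 − 4P_{Go} + P_{Hop}).
∂π/∂P_{Go} = 299 − 8P_{Go} + P_{Hop} = 0 ⇒ P_{Go} = 37.375 + 0.125P_{Hop}.
At P_{Hop} = 60: P_{Go} = 37.375 + 0.125·60 = 44.875.

44.875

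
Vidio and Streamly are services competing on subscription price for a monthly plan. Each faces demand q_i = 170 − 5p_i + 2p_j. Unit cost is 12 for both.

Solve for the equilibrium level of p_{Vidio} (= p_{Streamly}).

28.75

Vidio's profit: π = (p_{Vidio} − 12)(170 − 5p_{Vidio} + 2p_{Streamly}).
∂π/∂p_{Vidio} = 230 − 10p_{Vidio} + 2p_{Streamly} = 0 ⇒ p_{Vidio} = 23 + 0.2p_{Streamly}.
The game is symmetric, so in equilibrium p_{Streamly} = p_{Vidio}: the reaction function gives 0.8p_{Vidio} = 23, hence p_{Vidio} = 28.75.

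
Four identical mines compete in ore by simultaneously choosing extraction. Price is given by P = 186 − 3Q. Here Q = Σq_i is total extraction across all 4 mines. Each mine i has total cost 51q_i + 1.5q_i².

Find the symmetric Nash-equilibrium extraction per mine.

7.5

A representative mine's profit is π_i = q_i(186 − 3Q) − 51q_i − 1.5q_i², with Q = q_i + Σ_{j≠i} q_j.
First-order condition: 135 − 9q_i − 3Σ_{j≠i} q_j = 0.
Imposing symmetry (q_j = q for all j) turns Σ_{j≠i} q_j into 3q, so 135 = 18q and q = 7.5.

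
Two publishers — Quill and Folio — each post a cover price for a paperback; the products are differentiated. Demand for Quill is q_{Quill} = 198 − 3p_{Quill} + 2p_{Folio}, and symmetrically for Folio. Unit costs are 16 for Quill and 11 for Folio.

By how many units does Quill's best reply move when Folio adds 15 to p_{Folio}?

5

Quill's profit: π = (p_{Quill} − 16)(198 − 3p_{Quill} + 2p_{Folio}).
∂π/∂p_{Quill} = 246 − 6p_{Quill} + 2p_{Folio} = 0 ⇒ p_{Quill} = 41 + (1/3)p_{Folio}.
The reaction-function slope is 1/3, so a 15-unit rise in p_{Folio} moves p_{Quill} by 1/3 × 15 = 5. Quill's best response rises — the actions are strategic complements.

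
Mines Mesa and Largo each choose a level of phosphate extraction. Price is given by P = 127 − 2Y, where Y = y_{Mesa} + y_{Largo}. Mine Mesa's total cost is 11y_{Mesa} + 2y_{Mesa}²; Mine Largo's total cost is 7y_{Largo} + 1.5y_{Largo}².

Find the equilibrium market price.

77

Mine Mesa's profit: π = y_{Mesa}(127 − 2(y_{Mesa} + y_{Largo})) − 11y_{Mesa} − 2y_{Mesa}².
∂π/∂y_{Mesa} = 116 − 8y_{Mesa} − 2y_{Largo} = 0, so y_{Mesa} = 14.5 − 0.25y_{Largo}.
For Largo: ∂π/∂y_{Largo} = 120 − 7y_{Largo} − 2y_{Mesa} = 0 ⇒ y_{Largo} = 120/7 − (2/7)y_{Mesa}.
Plugging y_{Largo} into Mesa's best response: y_{Mesa} = 14.5 − 0.25(120/7 − (2/7)y_{Mesa}) ⇒ (13/14)y_{Mesa} = 143/14, so y_{Mesa} = 11.
Then y_{Largo} = 120/7 − (2/7)·11 = 14.
Equilibrium price: P = 127 − 2·25 = 77.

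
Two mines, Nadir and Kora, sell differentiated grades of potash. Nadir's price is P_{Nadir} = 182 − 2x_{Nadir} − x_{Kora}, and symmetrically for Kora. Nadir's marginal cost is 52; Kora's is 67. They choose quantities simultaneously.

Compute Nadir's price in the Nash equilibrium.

Mine Nadir's profit: π = x_{Nadir}(182 − 2x_{Nadir} − x_{Kora}) − 52x_{Nadir}.
∂π/∂x_{Nadir} = 130 − 4x_{Nadir} − x_{Kora} = 0 ⇒ x_{Nadir} = 32.5 − 0.25x_{Kora}.
Similarly x_{Kora} = 28.75 − 0.25x_{Nadir}.
Plugging x_{Kora} into Nadir's best response: x_{Nadir} = 32.5 − 0.25(28.75 − 0.25x_{Nadir}) ⇒ 0.9375x_{Nadir} = 25.3125, so x_{Nadir} = 27.
Then x_{Kora} = 28.75 − 0.25·27 = 22.
P_{Nadir} = 182 − 2·27 − 22 = 106.

106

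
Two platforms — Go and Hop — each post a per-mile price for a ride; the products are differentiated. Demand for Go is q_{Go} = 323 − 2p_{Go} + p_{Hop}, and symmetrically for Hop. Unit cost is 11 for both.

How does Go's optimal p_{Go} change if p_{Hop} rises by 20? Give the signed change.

5

Go's profit: π = (p_{Go} − 11)(323 − 2p_{Go} + p_{Hop}).
∂π/∂p_{Go} = 345 − 4p_{Go} + p_{Hop} = 0 ⇒ p_{Go} = 86.25 + 0.25p_{Hop}.
The reaction-function slope is 0.25, so a 20-unit rise in p_{Hop} moves p_{Go} by 0.25 × 20 = 5. Go's best response rises — the actions are strategic complements.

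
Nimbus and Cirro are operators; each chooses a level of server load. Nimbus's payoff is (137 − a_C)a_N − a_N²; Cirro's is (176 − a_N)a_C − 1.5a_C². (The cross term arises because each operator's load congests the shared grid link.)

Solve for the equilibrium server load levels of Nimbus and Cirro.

47, 43

Expanding Nimbus's payoff: 137a_N − a_Ca_N − a_N².
∂π/∂a_N = 137 − a_C − 2a_N = 0, so a_N = 68.5 − 0.5a_C.
Likewise for Cirro: a_C = 176/3 − (1/3)a_N.
Solving the two reaction functions simultaneously: (1 − (−0.5)(−1/3))a_N = 68.5 − 0.5·(176/3), so (5/6)a_N = 235/6 and a_N = 47.
Then a_C = 176/3 − (1/3)·47 = 43.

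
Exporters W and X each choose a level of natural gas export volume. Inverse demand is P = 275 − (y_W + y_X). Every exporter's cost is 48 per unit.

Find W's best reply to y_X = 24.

101.5

Exporter W's profit: π = y_W(275 − (y_W + y_X)) − 48y_W.
∂π/∂y_W = 227 − 2y_W − y_X = 0, so y_W = 113.5 − 0.5y_X.
At y_X = 24: y_W = 113.5 − 0.5·24 = 101.5.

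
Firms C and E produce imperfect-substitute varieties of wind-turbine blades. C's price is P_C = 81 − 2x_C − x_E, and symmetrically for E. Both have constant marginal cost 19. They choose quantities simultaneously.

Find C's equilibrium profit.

307.52

Firm C's profit: π = x_C(81 − 2x_C − x_E) − 19x_C.
∂π/∂x_C = 62 − 4x_C − x_E = 0 ⇒ x_C = 15.5 − 0.25x_E.
The game is symmetric, so in equilibrium x_E = x_C: the reaction function gives 1.25x_C = 15.5, hence x_C = 12.4.
P_C = 81 − 2·12.4 − 12.4 = 43.8.
Profit = (43.8 − 19)·12.4 = 307.52.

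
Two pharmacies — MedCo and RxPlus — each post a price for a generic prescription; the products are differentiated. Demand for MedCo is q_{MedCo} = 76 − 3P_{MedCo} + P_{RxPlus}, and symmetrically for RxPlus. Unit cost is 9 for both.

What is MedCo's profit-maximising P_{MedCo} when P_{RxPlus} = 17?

20

MedCo's profit: π = (P_{MedCo} − 9)(76 − 3P_{MedCo} + P_{RxPlus}).
∂π/∂P_{MedCo} = 103 − 6P_{MedCo} + P_{RxPlus} = 0 ⇒ P_{MedCo} = 103/6 + (1/6)P_{RxPlus}.
At P_{RxPlus} = 17: P_{MedCo} = 103/6 + (1/6)·17 = 20.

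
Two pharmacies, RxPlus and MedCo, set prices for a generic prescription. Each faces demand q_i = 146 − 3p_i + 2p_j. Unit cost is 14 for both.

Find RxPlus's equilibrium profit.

RxPlus's profit: π = (p_{RxPlus} − 14)(146 − 3p_{RxPlus} + 2p_{MedCo}).
∂π/∂p_{RxPlus} = 188 − 6p_{RxPlus} + 2p_{MedCo} = 0 ⇒ p_{RxPlus} = 94/3 + (1/3)p_{MedCo}.
The game is symmetric, so in equilibrium p_{MedCo} = p_{RxPlus}: the reaction function gives (2/3)p_{RxPlus} = 94/3, hence p_{RxPlus} = 47.
q_{RxPlus} = 146 − 3·47 + 2·47 = 99.
Profit = (47 − 14)·99 = 3267.

3267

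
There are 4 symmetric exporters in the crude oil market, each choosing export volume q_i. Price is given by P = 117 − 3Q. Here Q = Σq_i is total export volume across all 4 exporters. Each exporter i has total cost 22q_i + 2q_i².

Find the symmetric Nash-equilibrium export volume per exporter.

5

A representative exporter's profit is π_i = q_i(117 − 3Q) − 22q_i − 2q_i², with Q = q_i + Σ_{j≠i} q_j.
First-order condition: 95 − 10q_i − 3Σ_{j≠i} q_j = 0.
With identical exporters, set every q_j = q: then 95 − 10q − 9q = 0, i.e. q = 95/19 = 5.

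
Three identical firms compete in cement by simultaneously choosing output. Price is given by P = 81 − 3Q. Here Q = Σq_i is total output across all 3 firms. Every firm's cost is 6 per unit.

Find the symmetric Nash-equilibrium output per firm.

A representative firm's profit is π_i = q_i(81 − 3Q) − 6q_i, with Q = q_i + Σ_{j≠i} q_j.
First-order condition: 75 − 6q_i − 3Σ_{j≠i} q_j = 0.
With identical firms, set every q_j = q: then 75 − 6q − 6q = 0, i.e. q = 75/12 = 6.25.

6.25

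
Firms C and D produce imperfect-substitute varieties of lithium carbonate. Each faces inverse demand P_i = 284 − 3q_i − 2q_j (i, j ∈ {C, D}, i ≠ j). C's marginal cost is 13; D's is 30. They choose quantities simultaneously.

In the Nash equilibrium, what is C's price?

Firm C's profit: π = q_C(284 − 3q_C − 2q_D) − 13q_C.
∂π/∂q_C = 271 − 6q_C − 2q_D = 0 ⇒ q_C = 271/6 − (1/3)q_D.
Similarly q_D = 127/3 − (1/3)q_C.
Plugging q_D into C's best response: q_C = 271/6 − (1/3)(127/3 − (1/3)q_C) ⇒ (8/9)q_C = 559/18, so q_C = 34.9375.
Then q_D = 127/3 − (1/3)·34.9375 = 30.6875.
P_C = 284 − 3·34.9375 − 2·30.6875 = 117.8125.

117.8125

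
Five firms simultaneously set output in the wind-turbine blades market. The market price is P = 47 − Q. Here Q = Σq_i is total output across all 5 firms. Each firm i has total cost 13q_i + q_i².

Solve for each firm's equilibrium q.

4.25

A representative firm's profit is π_i = q_i(47 − Q) − 13q_i − q_i², with Q = q_i + Σ_{j≠i} q_j.
First-order condition: 34 − 4q_i − Σ_{j≠i} q_j = 0.
In a symmetric equilibrium every firm chooses the same q, so Σ_{j≠i} q_j = 4q. The condition becomes 34 − 8q = 0, giving q = 34/8 = 4.25.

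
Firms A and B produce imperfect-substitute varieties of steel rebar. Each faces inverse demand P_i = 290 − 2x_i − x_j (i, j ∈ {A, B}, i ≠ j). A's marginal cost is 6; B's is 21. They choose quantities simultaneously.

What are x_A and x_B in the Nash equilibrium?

57.8, 52.8

Firm A's profit: π = x_A(290 − 2x_A − x_B) − 6x_A.
∂π/∂x_A = 284 − 4x_A − x_B = 0 ⇒ x_A = 71 − 0.25x_B.
Similarly x_B = 67.25 − 0.25x_A.
Plugging x_B into A's best response: x_A = 71 − 0.25(67.25 − 0.25x_A) ⇒ 0.9375x_A = 54.1875, so x_A = 57.8.
Then x_B = 67.25 − 0.25·57.8 = 52.8.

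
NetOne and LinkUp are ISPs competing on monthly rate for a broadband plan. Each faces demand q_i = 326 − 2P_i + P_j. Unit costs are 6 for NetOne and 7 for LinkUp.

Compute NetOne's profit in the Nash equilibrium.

NetOne's profit: π = (P_{NetOne} − 6)(326 − 2P_{NetOne} + P_{LinkUp}).
∂π/∂P_{NetOne} = 338 − 4P_{NetOne} + P_{LinkUp} = 0 ⇒ P_{NetOne} = 84.5 + 0.25P_{LinkUp}.
Similarly P_{LinkUp} = 85 + 0.25P_{NetOne}.
Plugging P_{LinkUp} into NetOne's best response: P_{NetOne} = 84.5 + 0.25(85 + 0.25P_{NetOne}) ⇒ 0.9375P_{NetOne} = 105.75, so P_{NetOne} = 112.8.
Then P_{LinkUp} = 85 + 0.25·112.8 = 113.2.
q_{NetOne} = 326 − 2·112.8 + 113.2 = 213.6.
Profit = (112.8 − 6)·213.6 = 22812.48.

22812.48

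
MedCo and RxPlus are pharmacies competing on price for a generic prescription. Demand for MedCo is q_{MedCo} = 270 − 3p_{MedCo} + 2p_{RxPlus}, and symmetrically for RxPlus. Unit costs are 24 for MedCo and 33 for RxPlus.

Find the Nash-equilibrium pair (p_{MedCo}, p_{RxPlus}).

87.1875, 90.5625

MedCo's profit: π = (p_{MedCo} − 24)(270 − 3p_{MedCo} + 2p_{RxPlus}).
∂π/∂p_{MedCo} = 342 − 6p_{MedCo} + 2p_{RxPlus} = 0 ⇒ p_{MedCo} = 57 + (1/3)p_{RxPlus}.
Similarly p_{RxPlus} = 61.5 + (1/3)p_{MedCo}.
Plugging p_{RxPlus} into MedCo's best response: p_{MedCo} = 57 + (1/3)(61.5 + (1/3)p_{MedCo}) ⇒ (8/9)p_{MedCo} = 77.5, so p_{MedCo} = 87.1875.
Then p_{RxPlus} = 61.5 + (1/3)·87.1875 = 90.5625.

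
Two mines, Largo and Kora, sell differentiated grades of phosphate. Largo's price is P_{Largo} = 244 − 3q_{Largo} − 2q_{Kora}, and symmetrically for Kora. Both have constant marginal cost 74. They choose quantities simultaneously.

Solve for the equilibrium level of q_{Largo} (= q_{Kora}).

21.25

Mine Largo's profit: π = q_{Largo}(244 − 3q_{Largo} − 2q_{Kora}) − 74q_{Largo}.
∂π/∂q_{Largo} = 170 − 6q_{Largo} − 2q_{Kora} = 0 ⇒ q_{Largo} = 85/3 − (1/3)q_{Kora}.
Setting q_{Largo} = q_{Kora} in the reaction function: q_{Largo} = 85/3 − (1/3)q_{Largo}, so q_{Largo} = (85/3) / (4/3) = 21.25.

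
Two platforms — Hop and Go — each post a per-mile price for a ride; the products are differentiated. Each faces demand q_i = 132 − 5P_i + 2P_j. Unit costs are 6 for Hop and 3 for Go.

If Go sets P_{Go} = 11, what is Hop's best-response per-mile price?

18.4

Hop's profit: π = (P_{Hop} − 6)(132 − 5P_{Hop} + 2P_{Go}).
∂π/∂P_{Hop} = 162 − 10P_{Hop} + 2P_{Go} = 0 ⇒ P_{Hop} = 16.2 + 0.2P_{Go}.
At P_{Go} = 11: P_{Hop} = 16.2 + 0.2·11 = 18.4.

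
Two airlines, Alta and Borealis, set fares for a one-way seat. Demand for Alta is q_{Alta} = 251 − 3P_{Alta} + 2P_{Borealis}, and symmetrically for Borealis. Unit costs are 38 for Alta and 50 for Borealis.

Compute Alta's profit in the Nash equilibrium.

9240.75

Alta's profit: π = (P_{Alta} − 38)(251 − 3P_{Alta} + 2P_{Borealis}).
∂π/∂P_{Alta} = 365 − 6P_{Alta} + 2P_{Borealis} = 0 ⇒ P_{Alta} = 365/6 + (1/3)P_{Borealis}.
Similarly P_{Borealis} = 401/6 + (1/3)P_{Alta}.
Substituting the second reaction function into the first: P_{Alta} = 365/6 + (1/3)(401/6 + (1/3)P_{Alta}), which gives (8/9)P_{Alta} = 748/9 ⇒ P_{Alta} = 93.5.
Then P_{Borealis} = 401/6 + (1/3)·93.5 = 98.
q_{Alta} = 251 − 3·93.5 + 2·98 = 166.5.
Profit = (93.5 − 38)·166.5 = 9240.75.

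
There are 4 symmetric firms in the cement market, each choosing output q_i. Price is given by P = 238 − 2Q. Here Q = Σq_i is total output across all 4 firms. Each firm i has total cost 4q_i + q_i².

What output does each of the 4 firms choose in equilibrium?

A representative firm's profit is π_i = q_i(238 − 2Q) − 4q_i − q_i², with Q = q_i + Σ_{j≠i} q_j.
First-order condition: 234 − 6q_i − 2Σ_{j≠i} q_j = 0.
In a symmetric equilibrium every firm chooses the same q, so Σ_{j≠i} q_j = 3q. The condition becomes 234 − 12q = 0, giving q = 234/12 = 19.5.

19.5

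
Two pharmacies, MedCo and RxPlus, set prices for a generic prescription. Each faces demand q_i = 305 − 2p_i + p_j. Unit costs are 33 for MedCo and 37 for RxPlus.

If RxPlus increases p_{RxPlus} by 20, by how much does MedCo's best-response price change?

5

MedCo's profit: π = (p_{MedCo} − 33)(305 − 2p_{MedCo} + p_{RxPlus}).
∂π/∂p_{MedCo} = 371 − 4p_{MedCo} + p_{RxPlus} = 0 ⇒ p_{MedCo} = 92.75 + 0.25p_{RxPlus}.
The reaction-function slope is 0.25, so a 20-unit rise in p_{RxPlus} moves p_{MedCo} by 0.25 × 20 = 5. MedCo's best response rises — the actions are strategic complements.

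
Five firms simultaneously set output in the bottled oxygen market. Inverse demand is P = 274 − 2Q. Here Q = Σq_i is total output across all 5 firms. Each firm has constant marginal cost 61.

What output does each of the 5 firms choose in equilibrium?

A representative firm's profit is π_i = q_i(274 − 2Q) − 61q_i, with Q = q_i + Σ_{j≠i} q_j.
First-order condition: 213 − 4q_i − 2Σ_{j≠i} q_j = 0.
With identical firms, set every q_j = q: then 213 − 4q − 8q = 0, i.e. q = 213/12 = 17.75.

17.75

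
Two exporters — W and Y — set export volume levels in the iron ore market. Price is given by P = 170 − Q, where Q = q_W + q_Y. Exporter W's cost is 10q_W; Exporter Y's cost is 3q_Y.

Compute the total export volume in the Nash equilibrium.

109

Exporter W's profit: π = q_W(170 − (q_W + q_Y)) − 10q_W.
∂π/∂q_W = 160 − 2q_W − q_Y = 0, so q_W = 80 − 0.5q_Y.
By the same steps for Y: q_Y = 83.5 − 0.5q_W.
Plugging q_Y into W's best response: q_W = 80 − 0.5(83.5 − 0.5q_W) ⇒ 0.75q_W = 38.25, so q_W = 51.
Then q_Y = 83.5 − 0.5·51 = 58.
Total export volume: 51 + 58 = 109.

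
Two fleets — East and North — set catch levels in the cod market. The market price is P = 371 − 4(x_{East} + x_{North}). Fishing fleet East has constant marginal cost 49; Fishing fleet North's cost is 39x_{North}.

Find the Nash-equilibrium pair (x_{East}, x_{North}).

Fishing fleet East's profit: π = x_{East}(371 − 4(x_{East} + x_{North})) − 49x_{East}.
∂π/∂x_{East} = 322 − 8x_{East} − 4x_{North} = 0, so x_{East} = 40.25 − 0.5x_{North}.
By the same steps for North: x_{North} = 41.5 − 0.5x_{East}.
Substituting the second reaction function into the first: x_{East} = 40.25 − 0.5(41.5 − 0.5x_{East}), which gives 0.75x_{East} = 19.5 ⇒ x_{East} = 26.
Then x_{North} = 41.5 − 0.5·26 = 28.5.

26, 28.5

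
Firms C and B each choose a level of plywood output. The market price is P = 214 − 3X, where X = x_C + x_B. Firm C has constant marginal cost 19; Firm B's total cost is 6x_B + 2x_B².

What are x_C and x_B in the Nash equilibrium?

Firm C's profit: π = x_C(214 − 3(x_C + x_B)) − 19x_C.
∂π/∂x_C = 195 − 6x_C − 3x_B = 0, so x_C = 32.5 − 0.5x_B.
For B: ∂π/∂x_B = 208 − 10x_B − 3x_C = 0 ⇒ x_B = 20.8 − 0.3x_C.
Plugging x_B into C's best response: x_C = 32.5 − 0.5(20.8 − 0.3x_C) ⇒ 0.85x_C = 22.1, so x_C = 26.
Then x_B = 20.8 − 0.3·26 = 13.

26, 13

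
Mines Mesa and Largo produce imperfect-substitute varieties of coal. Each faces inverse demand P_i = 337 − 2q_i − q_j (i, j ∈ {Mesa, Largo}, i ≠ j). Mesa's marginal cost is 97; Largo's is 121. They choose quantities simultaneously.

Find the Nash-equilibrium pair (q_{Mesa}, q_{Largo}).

Mine Mesa's profit: π = q_{Mesa}(337 − 2q_{Mesa} − q_{Largo}) − 97q_{Mesa}.
∂π/∂q_{Mesa} = 240 − 4q_{Mesa} − q_{Largo} = 0 ⇒ q_{Mesa} = 60 − 0.25q_{Largo}.
Similarly q_{Largo} = 54 − 0.25q_{Mesa}.
Substituting the second reaction function into the first: q_{Mesa} = 60 − 0.25(54 − 0.25q_{Mesa}), which gives 0.9375q_{Mesa} = 46.5 ⇒ q_{Mesa} = 49.6.
Then q_{Largo} = 54 − 0.25·49.6 = 41.6.

49.6, 41.6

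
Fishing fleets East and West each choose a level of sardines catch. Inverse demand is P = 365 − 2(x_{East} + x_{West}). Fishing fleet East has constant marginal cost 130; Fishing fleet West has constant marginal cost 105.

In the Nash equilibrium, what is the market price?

200

Fishing fleet East's profit: π = x_{East}(365 − 2(x_{East} + x_{West})) − 130x_{East}.
∂π/∂x_{East} = 235 − 4x_{East} − 2x_{West} = 0, so x_{East} = 58.75 − 0.5x_{West}.
By the same steps for West: x_{West} = 65 − 0.5x_{East}.
Solving the two reaction functions simultaneously: (1 − (−0.5)(−0.5))x_{East} = 58.75 − 0.5·65, so 0.75x_{East} = 26.25 and x_{East} = 35.
Then x_{West} = 65 − 0.5·35 = 47.5.
Equilibrium price: P = 365 − 2·82.5 = 200.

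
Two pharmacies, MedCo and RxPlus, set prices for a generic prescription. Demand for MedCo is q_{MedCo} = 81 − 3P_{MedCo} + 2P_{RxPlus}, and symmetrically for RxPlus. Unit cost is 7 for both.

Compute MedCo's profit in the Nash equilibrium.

1026.75

MedCo's profit: π = (P_{MedCo} − 7)(81 − 3P_{MedCo} + 2P_{RxPlus}).
∂π/∂P_{MedCo} = 102 − 6P_{MedCo} + 2P_{RxPlus} = 0 ⇒ P_{MedCo} = 17 + (1/3)P_{RxPlus}.
Setting P_{MedCo} = P_{RxPlus} in the reaction function: P_{MedCo} = 17 + (1/3)P_{MedCo}, so P_{MedCo} = 17 / (2/3) = 25.5.
q_{MedCo} = 81 − 3·25.5 + 2·25.5 = 55.5.
Profit = (25.5 − 7)·55.5 = 1026.75.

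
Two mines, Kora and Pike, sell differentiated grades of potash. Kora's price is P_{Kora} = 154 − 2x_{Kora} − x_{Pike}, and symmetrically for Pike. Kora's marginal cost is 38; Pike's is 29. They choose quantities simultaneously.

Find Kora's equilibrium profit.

1021.52

Mine Kora's profit: π = x_{Kora}(154 − 2x_{Kora} − x_{Pike}) − 38x_{Kora}.
∂π/∂x_{Kora} = 116 − 4x_{Kora} − x_{Pike} = 0 ⇒ x_{Kora} = 29 − 0.25x_{Pike}.
Similarly x_{Pike} = 31.25 − 0.25x_{Kora}.
Plugging x_{Pike} into Kora's best response: x_{Kora} = 29 − 0.25(31.25 − 0.25x_{Kora}) ⇒ 0.9375x_{Kora} = 21.1875, so x_{Kora} = 22.6.
Then x_{Pike} = 31.25 − 0.25·22.6 = 25.6.
P_{Kora} = 154 − 2·22.6 − 25.6 = 83.2.
Profit = (83.2 − 38)·22.6 = 1021.52.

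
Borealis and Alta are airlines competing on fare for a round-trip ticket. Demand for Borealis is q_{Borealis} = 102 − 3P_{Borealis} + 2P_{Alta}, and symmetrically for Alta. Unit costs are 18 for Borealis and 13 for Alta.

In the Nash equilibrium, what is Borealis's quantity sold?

Borealis's profit: π = (P_{Borealis} − 18)(102 − 3P_{Borealis} + 2P_{Alta}).
∂π/∂P_{Borealis} = 156 − 6P_{Borealis} + 2P_{Alta} = 0 ⇒ P_{Borealis} = 26 + (1/3)P_{Alta}.
Similarly P_{Alta} = 23.5 + (1/3)P_{Borealis}.
Plugging P_{Alta} into Borealis's best response: P_{Borealis} = 26 + (1/3)(23.5 + (1/3)P_{Borealis}) ⇒ (8/9)P_{Borealis} = 203/6, so P_{Borealis} = 38.0625.
Then P_{Alta} = 23.5 + (1/3)·38.0625 = 36.1875.
q_{Borealis} = 102 − 3·38.0625 + 2·36.1875 = 60.1875.

60.1875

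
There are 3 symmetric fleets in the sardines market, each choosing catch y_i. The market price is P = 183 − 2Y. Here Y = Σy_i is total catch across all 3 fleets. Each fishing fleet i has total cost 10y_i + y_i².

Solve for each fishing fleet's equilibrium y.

A representative fishing fleet's profit is π_i = y_i(183 − 2Y) − 10y_i − y_i², with Y = y_i + Σ_{j≠i} y_j.
First-order condition: 173 − 6y_i − 2Σ_{j≠i} y_j = 0.
With identical fishing fleets, set every y_j = y: then 173 − 6y − 4y = 0, i.e. y = 173/10 = 17.3.

17.3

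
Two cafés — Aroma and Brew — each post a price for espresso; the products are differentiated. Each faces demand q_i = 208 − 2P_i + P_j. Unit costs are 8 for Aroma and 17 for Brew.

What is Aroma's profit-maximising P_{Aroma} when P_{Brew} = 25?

Aroma's profit: π = (P_{Aroma} − 8)(208 − 2P_{Aroma} + P_{Brew}).
∂π/∂P_{Aroma} = 224 − 4P_{Aroma} + P_{Brew} = 0 ⇒ P_{Aroma} = 56 + 0.25P_{Brew}.
At P_{Brew} = 25: P_{Aroma} = 56 + 0.25·25 = 62.25.

62.25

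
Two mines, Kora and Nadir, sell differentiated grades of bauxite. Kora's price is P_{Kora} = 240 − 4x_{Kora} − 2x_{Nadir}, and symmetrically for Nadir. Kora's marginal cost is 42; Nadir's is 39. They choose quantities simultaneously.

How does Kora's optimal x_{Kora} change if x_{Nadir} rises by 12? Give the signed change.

Mine Kora's profit: π = x_{Kora}(240 − 4x_{Kora} − 2x_{Nadir}) − 42x_{Kora}.
∂π/∂x_{Kora} = 198 − 8x_{Kora} − 2x_{Nadir} = 0 ⇒ x_{Kora} = 24.75 − 0.25x_{Nadir}.
The reaction-function slope is −0.25, so a 12-unit rise in x_{Nadir} moves x_{Kora} by −0.25 × 12 = −3. Kora's best response falls — the actions are strategic substitutes.

-3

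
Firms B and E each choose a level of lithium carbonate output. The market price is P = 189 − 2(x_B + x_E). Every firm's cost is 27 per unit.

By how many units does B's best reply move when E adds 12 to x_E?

Firm B's profit: π = x_B(189 − 2(x_B + x_E)) − 27x_B.
∂π/∂x_B = 162 − 4x_B − 2x_E = 0, so x_B = 40.5 − 0.5x_E.
The reaction-function slope is −0.5, so a 12-unit rise in x_E moves x_B by −0.5 × 12 = −6. B's best response falls — the actions are strategic substitutes.

-6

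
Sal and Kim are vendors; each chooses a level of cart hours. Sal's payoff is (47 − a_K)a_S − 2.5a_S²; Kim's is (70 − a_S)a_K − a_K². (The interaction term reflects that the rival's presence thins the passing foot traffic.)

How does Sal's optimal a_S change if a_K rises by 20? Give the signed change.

Expanding Sal's payoff: 47a_S − a_Ka_S − 2.5a_S².
∂π/∂a_S = 47 − a_K − 5a_S = 0, so a_S = 9.4 − 0.2a_K.
The reaction-function slope is −0.2, so a 20-unit rise in a_K moves a_S by −0.2 × 20 = −4. Sal's best response falls — the actions are strategic substitutes.

-4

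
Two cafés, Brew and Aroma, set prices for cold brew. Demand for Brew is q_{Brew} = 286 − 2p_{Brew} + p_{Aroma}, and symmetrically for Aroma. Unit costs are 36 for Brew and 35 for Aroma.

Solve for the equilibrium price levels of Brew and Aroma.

119.2, 118.8

Brew's profit: π = (p_{Brew} − 36)(286 − 2p_{Brew} + p_{Aroma}).
∂π/∂p_{Brew} = 358 − 4p_{Brew} + p_{Aroma} = 0 ⇒ p_{Brew} = 89.5 + 0.25p_{Aroma}.
Similarly p_{Aroma} = 89 + 0.25p_{Brew}.
Plugging p_{Aroma} into Brew's best response: p_{Brew} = 89.5 + 0.25(89 + 0.25p_{Brew}) ⇒ 0.9375p_{Brew} = 111.75, so p_{Brew} = 119.2.
Then p_{Aroma} = 89 + 0.25·119.2 = 118.8.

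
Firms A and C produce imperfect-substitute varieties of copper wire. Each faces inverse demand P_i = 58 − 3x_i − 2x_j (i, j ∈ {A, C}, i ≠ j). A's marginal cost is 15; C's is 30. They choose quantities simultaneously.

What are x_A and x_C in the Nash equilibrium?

Firm A's profit: π = x_A(58 − 3x_A − 2x_C) − 15x_A.
∂π/∂x_A = 43 − 6x_A − 2x_C = 0 ⇒ x_A = 43/6 − (1/3)x_C.
Similarly x_C = 14/3 − (1/3)x_A.
Plugging x_C into A's best response: x_A = 43/6 − (1/3)(14/3 − (1/3)x_A) ⇒ (8/9)x_A = 101/18, so x_A = 6.3125.
Then x_C = 14/3 − (1/3)·6.3125 = 2.5625.

6.3125, 2.5625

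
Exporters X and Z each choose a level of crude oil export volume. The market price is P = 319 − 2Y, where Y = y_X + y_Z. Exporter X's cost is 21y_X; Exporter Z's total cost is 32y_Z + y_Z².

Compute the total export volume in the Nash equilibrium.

Exporter X's profit: π = y_X(319 − 2(y_X + y_Z)) − 21y_X.
∂π/∂y_X = 298 − 4y_X − 2y_Z = 0, so y_X = 74.5 − 0.5y_Z.
For Z: ∂π/∂y_Z = 287 − 6y_Z − 2y_X = 0 ⇒ y_Z = 287/6 − (1/3)y_X.
Solving the two reaction functions simultaneously: (1 − (−0.5)(−1/3))y_X = 74.5 − 0.5·(287/6), so (5/6)y_X = 607/12 and y_X = 60.7.
Then y_Z = 287/6 − (1/3)·60.7 = 27.6.
Total export volume: 60.7 + 27.6 = 88.3.

88.3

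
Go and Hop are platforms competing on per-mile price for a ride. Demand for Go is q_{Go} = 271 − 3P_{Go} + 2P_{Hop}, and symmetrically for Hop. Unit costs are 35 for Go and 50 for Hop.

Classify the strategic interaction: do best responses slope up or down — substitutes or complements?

Go's profit: π = (P_{Go} − 35)(271 − 3P_{Go} + 2P_{Hop}).
∂π/∂P_{Go} = 376 − 6P_{Go} + 2P_{Hop} = 0 ⇒ P_{Go} = 188/3 + (1/3)P_{Hop}.
The best-response slope dP_{Go}/dP_{Hop} = 1/3 > 0: the reaction function is upward-sloping, so the choices are strategic complements.

strategic complements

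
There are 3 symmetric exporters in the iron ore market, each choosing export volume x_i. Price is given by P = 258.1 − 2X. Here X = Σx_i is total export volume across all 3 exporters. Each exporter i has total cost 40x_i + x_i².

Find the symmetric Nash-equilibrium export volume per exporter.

A representative exporter's profit is π_i = x_i(258.1 − 2X) − 40x_i − x_i², with X = x_i + Σ_{j≠i} x_j.
First-order condition: 218.1 − 6x_i − 2Σ_{j≠i} x_j = 0.
With identical exporters, set every x_j = x: then 218.1 − 6x − 4x = 0, i.e. x = 218.1/10 = 21.81.

21.81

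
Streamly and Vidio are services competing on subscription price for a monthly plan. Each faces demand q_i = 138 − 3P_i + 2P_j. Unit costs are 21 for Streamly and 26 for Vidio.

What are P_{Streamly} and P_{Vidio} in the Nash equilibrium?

Streamly's profit: π = (P_{Streamly} − 21)(138 − 3P_{Streamly} + 2P_{Vidio}).
∂π/∂P_{Streamly} = 201 − 6P_{Streamly} + 2P_{Vidio} = 0 ⇒ P_{Streamly} = 33.5 + (1/3)P_{Vidio}.
Similarly P_{Vidio} = 36 + (1/3)P_{Streamly}.
Substituting the second reaction function into the first: P_{Streamly} = 33.5 + (1/3)(36 + (1/3)P_{Streamly}), which gives (8/9)P_{Streamly} = 45.5 ⇒ P_{Streamly} = 51.1875.
Then P_{Vidio} = 36 + (1/3)·51.1875 = 53.0625.

51.1875, 53.0625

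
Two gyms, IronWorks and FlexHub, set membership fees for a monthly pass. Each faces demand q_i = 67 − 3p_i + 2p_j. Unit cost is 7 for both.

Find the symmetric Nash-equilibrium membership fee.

IronWorks's profit: π = (p_{IronWorks} − 7)(67 − 3p_{IronWorks} + 2p_{FlexHub}).
∂π/∂p_{IronWorks} = 88 − 6p_{IronWorks} + 2p_{FlexHub} = 0 ⇒ p_{IronWorks} = 44/3 + (1/3)p_{FlexHub}.
By symmetry p_{FlexHub} = p_{IronWorks}; substituting into the reaction function, (2/3)p_{IronWorks} = 44/3 and p_{IronWorks} = 22.

22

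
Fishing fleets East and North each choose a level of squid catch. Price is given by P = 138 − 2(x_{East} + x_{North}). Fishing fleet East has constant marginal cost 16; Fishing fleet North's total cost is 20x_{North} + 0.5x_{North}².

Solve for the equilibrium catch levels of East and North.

Fishing fleet East's profit: π = x_{East}(138 − 2(x_{East} + x_{North})) − 16x_{East}.
∂π/∂x_{East} = 122 − 4x_{East} − 2x_{North} = 0, so x_{East} = 30.5 − 0.5x_{North}.
For North: ∂π/∂x_{North} = 118 − 5x_{North} − 2x_{East} = 0 ⇒ x_{North} = 23.6 − 0.4x_{East}.
Plugging x_{North} into East's best response: x_{East} = 30.5 − 0.5(23.6 − 0.4x_{East}) ⇒ 0.8x_{East} = 18.7, so x_{East} = 23.375.
Then x_{North} = 23.6 − 0.4·23.375 = 14.25.

23.375, 14.25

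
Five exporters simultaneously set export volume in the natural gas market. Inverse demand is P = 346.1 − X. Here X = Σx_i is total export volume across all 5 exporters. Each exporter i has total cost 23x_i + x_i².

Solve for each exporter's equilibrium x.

40.3875

A representative exporter's profit is π_i = x_i(346.1 − X) − 23x_i − x_i², with X = x_i + Σ_{j≠i} x_j.
First-order condition: 323.1 − 4x_i − Σ_{j≠i} x_j = 0.
With identical exporters, set every x_j = x: then 323.1 − 4x − 4x = 0, i.e. x = 323.1/8 = 40.3875.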